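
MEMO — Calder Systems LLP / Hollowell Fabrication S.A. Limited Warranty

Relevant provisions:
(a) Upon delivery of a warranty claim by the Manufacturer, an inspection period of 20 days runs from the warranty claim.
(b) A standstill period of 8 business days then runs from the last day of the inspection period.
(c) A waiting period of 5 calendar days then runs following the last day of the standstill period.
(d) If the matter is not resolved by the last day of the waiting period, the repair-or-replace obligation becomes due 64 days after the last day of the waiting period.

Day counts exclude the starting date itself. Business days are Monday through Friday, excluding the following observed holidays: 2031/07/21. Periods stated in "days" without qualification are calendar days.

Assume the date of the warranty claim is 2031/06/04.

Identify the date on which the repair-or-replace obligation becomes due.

The last day of the inspection period: 2031/06/04 + 20 days = 2031/06/24.
The last day of the standstill period: 8 business days after Tuesday, 2031/06/24, skipping weekends — Jun 25, Jun 26, Jun 27, Jun 30, Jul 1, Jul 2, Jul 3, Jul 4 — lands on Friday, 2031/07/04.
The last day of the waiting period: 5 calendar days after 2031/07/04 is 2031/07/09.
The date on which the repair-or-replace obligation becomes due: 2031/07/09 + 64 days = 2031/09/11.

2031/09/11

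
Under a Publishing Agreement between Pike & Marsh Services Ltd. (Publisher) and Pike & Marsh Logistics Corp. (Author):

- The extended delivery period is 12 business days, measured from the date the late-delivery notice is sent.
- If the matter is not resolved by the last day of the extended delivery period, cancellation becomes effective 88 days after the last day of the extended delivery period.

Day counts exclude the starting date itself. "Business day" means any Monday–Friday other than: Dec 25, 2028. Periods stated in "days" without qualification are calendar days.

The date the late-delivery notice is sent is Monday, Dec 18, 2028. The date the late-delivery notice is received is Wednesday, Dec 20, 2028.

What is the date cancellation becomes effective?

From Monday, Dec 18, 2028, 12 business days (Dec 19, Dec 20, Dec 21, Dec 22, …, Jan 2, Jan 3, Jan 4, skipping weekends and the listed holiday on Dec 25) brings us to Thursday, Jan 4, 2029, which is the last day of the extended delivery period.
The date cancellation becomes effective: 88 calendar days after Jan 4, 2029 is Apr 2, 2029.

Apr 2, 2029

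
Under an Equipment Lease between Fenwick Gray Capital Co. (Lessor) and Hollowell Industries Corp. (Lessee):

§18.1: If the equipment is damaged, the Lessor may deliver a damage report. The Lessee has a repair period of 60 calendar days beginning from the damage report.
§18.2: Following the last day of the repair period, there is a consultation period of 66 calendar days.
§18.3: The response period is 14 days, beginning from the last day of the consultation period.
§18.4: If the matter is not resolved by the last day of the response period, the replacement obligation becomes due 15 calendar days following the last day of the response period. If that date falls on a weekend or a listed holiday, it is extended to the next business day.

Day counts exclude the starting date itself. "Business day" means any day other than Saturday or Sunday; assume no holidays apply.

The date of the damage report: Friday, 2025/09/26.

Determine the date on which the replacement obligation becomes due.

2026/03/02

The last day of the repair period: 2025/09/26 + 60 days = 2025/11/25.
The last day of the consultation period: 66 calendar days after 2025/11/25 is 2026/01/30.
The last day of the response period: 2026/01/30 + 14 days = 2026/02/13.
The date on which the replacement obligation becomes due: 2026/02/13 + 15 days = 2026/02/28. That falls on a Saturday, so it rolls to the next business day, Monday, 2026/03/02.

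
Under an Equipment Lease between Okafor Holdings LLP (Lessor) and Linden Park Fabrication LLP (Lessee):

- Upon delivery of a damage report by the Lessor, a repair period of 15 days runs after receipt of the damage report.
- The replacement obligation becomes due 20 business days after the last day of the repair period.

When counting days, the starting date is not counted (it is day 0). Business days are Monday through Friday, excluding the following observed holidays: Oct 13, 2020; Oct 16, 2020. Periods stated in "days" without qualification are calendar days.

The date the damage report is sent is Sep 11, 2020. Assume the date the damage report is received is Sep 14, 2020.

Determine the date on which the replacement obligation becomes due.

The last day of the repair period: Sep 14, 2020 + 15 days = Sep 29, 2020.
From Tuesday, Sep 29, 2020, 20 business days (Sep 30, Oct 1, Oct 2, Oct 5, …, Oct 27, Oct 28, Oct 29, skipping weekends and the listed holidays on Oct 13, Oct 16) brings us to Thursday, Oct 29, 2020, which is the date on which the replacement obligation becomes due.

Oct 29, 2020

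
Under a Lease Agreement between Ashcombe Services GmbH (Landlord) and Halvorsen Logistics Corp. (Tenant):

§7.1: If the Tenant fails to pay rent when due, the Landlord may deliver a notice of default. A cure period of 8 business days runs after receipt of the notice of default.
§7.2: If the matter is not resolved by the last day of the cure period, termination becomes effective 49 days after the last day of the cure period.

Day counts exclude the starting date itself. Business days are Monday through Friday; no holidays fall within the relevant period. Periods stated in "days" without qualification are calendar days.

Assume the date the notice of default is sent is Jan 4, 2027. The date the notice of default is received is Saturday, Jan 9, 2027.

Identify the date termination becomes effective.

From Saturday, Jan 9, 2027, 8 business days (Jan 11, Jan 12, Jan 13, Jan 14, Jan 15, Jan 18, Jan 19, Jan 20, skipping weekends) brings us to Wednesday, Jan 20, 2027, which is the last day of the cure period.
The date termination becomes effective: Jan 20, 2027 + 49 days = Mar 10, 2027.

Mar 10, 2027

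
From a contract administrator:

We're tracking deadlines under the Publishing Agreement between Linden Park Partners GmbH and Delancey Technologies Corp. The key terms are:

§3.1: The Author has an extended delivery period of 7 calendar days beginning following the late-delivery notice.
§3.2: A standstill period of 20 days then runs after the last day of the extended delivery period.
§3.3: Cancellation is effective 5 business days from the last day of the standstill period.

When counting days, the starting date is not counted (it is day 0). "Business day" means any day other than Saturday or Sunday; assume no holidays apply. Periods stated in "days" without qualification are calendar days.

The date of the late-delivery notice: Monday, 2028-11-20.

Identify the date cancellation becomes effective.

2028-12-22

The last day of the extended delivery period: 7 calendar days after 2028-11-20 is 2028-11-27.
The last day of the standstill period: 2028-11-27 + 20 days = 2028-12-17.
The date cancellation becomes effective: counting 5 business days from Sunday, 2028-12-17 (Dec 18, Dec 19, Dec 20, Dec 21, Dec 22, skipping weekends) reaches Friday, 2028-12-22.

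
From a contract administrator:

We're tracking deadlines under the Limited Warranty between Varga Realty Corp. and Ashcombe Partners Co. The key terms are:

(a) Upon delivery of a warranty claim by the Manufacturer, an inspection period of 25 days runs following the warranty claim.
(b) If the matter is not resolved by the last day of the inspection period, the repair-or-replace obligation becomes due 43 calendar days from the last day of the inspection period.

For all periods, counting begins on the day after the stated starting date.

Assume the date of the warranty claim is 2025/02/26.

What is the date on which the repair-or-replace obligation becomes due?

Adding 25 calendar days to 2025/02/26 gives 2025/03/23, which is the last day of the inspection period.
The date on which the repair-or-replace obligation becomes due: 2025/03/23 + 43 days = 2025/05/05.

2025/05/05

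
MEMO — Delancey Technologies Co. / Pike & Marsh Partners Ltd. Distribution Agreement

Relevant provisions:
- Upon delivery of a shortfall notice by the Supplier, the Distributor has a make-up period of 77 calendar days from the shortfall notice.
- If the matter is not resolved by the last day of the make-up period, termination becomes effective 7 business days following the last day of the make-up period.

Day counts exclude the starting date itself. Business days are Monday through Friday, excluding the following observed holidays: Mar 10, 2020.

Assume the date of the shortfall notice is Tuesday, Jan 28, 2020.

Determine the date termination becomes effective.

Apr 23, 2020

The last day of the make-up period: 77 calendar days after Jan 28, 2020 is Apr 14, 2020.
From Tuesday, Apr 14, 2020, 7 business days (Apr 15, Apr 16, Apr 17, Apr 20, Apr 21, Apr 22, Apr 23, skipping weekends) brings us to Thursday, Apr 23, 2020, which is the date termination becomes effective.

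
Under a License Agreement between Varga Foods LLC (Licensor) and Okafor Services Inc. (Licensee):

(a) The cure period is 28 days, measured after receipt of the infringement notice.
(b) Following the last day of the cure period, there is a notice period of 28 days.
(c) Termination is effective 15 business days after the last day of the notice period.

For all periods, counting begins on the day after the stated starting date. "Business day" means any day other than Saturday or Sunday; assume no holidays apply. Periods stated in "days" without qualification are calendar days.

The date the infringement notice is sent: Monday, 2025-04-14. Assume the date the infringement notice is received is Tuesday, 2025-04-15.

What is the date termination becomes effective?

2025-07-01

The last day of the cure period: 2025-04-15 + 28 days = 2025-05-13.
The last day of the notice period: 2025-05-13 + 28 days = 2025-06-10.
From Tuesday, 2025-06-10, 15 business days (Jun 11, Jun 12, Jun 13, Jun 16, …, Jun 27, Jun 30, Jul 1, skipping weekends) brings us to Tuesday, 2025-07-01, which is the date termination becomes effective.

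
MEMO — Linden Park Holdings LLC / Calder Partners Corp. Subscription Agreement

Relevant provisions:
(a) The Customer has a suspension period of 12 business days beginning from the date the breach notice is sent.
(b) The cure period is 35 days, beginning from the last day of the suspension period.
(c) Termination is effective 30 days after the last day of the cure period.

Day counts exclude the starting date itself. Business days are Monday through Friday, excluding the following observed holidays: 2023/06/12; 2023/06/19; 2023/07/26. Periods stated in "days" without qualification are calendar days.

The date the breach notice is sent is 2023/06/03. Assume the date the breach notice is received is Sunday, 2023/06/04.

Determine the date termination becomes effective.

2023/08/26

The last day of the suspension period: 12 business days after Saturday, 2023/06/03, skipping weekends and the listed holidays on Jun 12, Jun 19 — Jun 5, Jun 6, Jun 7, Jun 8, …, Jun 20, Jun 21, Jun 22 — lands on Thursday, 2023/06/22.
Adding 35 calendar days to 2023/06/22 gives 2023/07/27, which is the last day of the cure period.
The date termination becomes effective: 30 calendar days after 2023/07/27 is 2023/08/26.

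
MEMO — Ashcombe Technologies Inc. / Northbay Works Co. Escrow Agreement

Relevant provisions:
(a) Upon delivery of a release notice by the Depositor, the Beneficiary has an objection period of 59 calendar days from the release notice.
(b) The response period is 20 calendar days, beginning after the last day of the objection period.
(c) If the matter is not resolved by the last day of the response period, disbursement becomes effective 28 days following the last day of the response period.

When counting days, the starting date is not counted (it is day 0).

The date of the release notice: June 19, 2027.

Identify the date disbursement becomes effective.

October 4, 2027

Adding 59 calendar days to June 19, 2027 gives August 17, 2027, which is the last day of the objection period.
Adding 20 calendar days to August 17, 2027 gives September 6, 2027, which is the last day of the response period.
The date disbursement becomes effective: September 6, 2027 + 28 days = October 4, 2027.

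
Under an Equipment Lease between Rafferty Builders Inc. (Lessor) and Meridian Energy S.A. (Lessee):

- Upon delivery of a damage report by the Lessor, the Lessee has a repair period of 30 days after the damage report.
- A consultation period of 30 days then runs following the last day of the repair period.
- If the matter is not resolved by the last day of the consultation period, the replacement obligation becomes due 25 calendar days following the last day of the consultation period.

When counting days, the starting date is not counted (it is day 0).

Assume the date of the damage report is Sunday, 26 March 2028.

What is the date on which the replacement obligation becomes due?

19 June 2028

Adding 30 calendar days to 26 March 2028 gives 25 April 2028, which is the last day of the repair period.
Adding 30 calendar days to 25 April 2028 gives 25 May 2028, which is the last day of the consultation period.
The date on which the replacement obligation becomes due: 25 May 2028 + 25 days = 19 June 2028.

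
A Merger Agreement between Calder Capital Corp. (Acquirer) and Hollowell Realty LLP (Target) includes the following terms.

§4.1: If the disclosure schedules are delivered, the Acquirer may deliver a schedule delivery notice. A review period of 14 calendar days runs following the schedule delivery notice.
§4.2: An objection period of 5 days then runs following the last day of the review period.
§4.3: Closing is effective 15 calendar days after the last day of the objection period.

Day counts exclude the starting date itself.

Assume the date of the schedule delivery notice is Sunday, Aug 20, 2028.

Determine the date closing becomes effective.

Sep 23, 2028

The last day of the review period: Aug 20, 2028 + 14 days = Sep 3, 2028.
Adding 5 calendar days to Sep 3, 2028 gives Sep 8, 2028, which is the last day of the objection period.
The date closing becomes effective: Sep 8, 2028 + 15 days = Sep 23, 2028.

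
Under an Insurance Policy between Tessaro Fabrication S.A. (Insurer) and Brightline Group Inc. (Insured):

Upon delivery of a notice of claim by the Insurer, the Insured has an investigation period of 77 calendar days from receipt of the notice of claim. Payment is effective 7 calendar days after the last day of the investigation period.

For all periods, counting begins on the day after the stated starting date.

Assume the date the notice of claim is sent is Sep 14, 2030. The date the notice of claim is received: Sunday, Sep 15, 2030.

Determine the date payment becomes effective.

Adding 77 calendar days to Sep 15, 2030 gives Dec 1, 2030, which is the last day of the investigation period.
The date payment becomes effective: 7 calendar days after Dec 1, 2030 is Dec 8, 2030.

Dec 8, 2030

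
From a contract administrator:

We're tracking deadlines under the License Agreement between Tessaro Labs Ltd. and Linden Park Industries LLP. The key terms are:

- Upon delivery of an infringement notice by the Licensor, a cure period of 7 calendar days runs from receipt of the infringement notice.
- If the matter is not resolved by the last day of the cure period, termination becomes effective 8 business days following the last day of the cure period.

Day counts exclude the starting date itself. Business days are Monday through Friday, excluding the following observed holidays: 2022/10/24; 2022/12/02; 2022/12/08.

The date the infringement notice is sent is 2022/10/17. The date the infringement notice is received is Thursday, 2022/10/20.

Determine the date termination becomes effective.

Adding 7 calendar days to 2022/10/20 gives 2022/10/27, which is the last day of the cure period.
The date termination becomes effective: 8 business days after Thursday, 2022/10/27, skipping weekends — Oct 28, Oct 31, Nov 1, Nov 2, Nov 3, Nov 4, Nov 7, Nov 8 — lands on Tuesday, 2022/11/08.

2022/11/08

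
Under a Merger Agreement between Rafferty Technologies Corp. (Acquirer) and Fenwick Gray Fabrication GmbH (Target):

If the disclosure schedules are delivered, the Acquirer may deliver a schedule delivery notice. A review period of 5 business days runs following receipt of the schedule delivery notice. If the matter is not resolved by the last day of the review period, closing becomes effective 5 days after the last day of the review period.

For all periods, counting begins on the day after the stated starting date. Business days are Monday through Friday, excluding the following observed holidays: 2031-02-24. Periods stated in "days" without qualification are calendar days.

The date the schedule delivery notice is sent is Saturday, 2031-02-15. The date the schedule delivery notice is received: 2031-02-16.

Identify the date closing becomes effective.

2031-02-26

The last day of the review period: 5 business days after Sunday, 2031-02-16, skipping weekends — Feb 17, Feb 18, Feb 19, Feb 20, Feb 21 — lands on Friday, 2031-02-21.
The date closing becomes effective: 5 calendar days after 2031-02-21 is 2031-02-26.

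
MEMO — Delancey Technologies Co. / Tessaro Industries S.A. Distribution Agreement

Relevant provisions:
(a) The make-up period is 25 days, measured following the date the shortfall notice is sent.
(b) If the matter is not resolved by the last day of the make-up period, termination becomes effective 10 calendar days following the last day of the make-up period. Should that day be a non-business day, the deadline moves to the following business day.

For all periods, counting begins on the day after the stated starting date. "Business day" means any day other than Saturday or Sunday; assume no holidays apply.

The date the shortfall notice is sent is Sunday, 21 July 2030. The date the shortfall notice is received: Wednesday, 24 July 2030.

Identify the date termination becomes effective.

26 August 2030

The last day of the make-up period: 21 July 2030 + 25 days = 15 August 2030.
The date termination becomes effective: 15 August 2030 + 10 days = 25 August 2030. That falls on a Sunday, so it rolls to the next business day, Monday, 26 August 2030.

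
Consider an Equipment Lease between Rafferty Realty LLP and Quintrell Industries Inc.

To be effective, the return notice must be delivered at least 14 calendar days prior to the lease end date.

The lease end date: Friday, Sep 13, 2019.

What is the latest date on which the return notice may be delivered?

Counting back 14 calendar days from Sep 13, 2019 gives Aug 30, 2019.

Aug 30, 2019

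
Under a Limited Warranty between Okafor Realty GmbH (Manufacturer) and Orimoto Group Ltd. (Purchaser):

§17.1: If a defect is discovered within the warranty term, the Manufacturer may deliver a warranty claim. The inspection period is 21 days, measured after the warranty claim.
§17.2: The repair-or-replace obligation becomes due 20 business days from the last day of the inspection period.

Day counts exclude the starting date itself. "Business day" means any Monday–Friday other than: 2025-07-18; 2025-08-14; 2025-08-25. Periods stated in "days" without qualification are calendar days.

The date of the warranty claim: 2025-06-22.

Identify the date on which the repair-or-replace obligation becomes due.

The last day of the inspection period: 2025-06-22 + 21 days = 2025-07-13.
The date on which the repair-or-replace obligation becomes due: counting 20 business days from Sunday, 2025-07-13 (Jul 14, Jul 15, Jul 16, Jul 17, …, Aug 7, Aug 8, Aug 11, skipping weekends and the listed holiday on Jul 18) reaches Monday, 2025-08-11.

2025-08-11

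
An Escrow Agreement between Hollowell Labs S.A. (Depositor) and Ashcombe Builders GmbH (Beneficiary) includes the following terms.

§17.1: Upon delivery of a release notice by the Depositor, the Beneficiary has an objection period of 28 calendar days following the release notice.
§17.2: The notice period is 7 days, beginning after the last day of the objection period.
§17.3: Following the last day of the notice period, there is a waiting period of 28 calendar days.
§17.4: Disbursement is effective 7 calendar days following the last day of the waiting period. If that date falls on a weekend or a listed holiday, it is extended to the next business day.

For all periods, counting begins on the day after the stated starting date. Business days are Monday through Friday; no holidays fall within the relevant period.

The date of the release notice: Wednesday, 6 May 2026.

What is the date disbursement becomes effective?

15 July 2026

Adding 28 calendar days to 6 May 2026 gives 3 June 2026, which is the last day of the objection period.
Adding 7 calendar days to 3 June 2026 gives 10 June 2026, which is the last day of the notice period.
The last day of the waiting period: 10 June 2026 + 28 days = 8 July 2026.
The date disbursement becomes effective: 7 calendar days after 8 July 2026 is 15 July 2026. 15 July 2026 is a Wednesday, so no roll-forward applies.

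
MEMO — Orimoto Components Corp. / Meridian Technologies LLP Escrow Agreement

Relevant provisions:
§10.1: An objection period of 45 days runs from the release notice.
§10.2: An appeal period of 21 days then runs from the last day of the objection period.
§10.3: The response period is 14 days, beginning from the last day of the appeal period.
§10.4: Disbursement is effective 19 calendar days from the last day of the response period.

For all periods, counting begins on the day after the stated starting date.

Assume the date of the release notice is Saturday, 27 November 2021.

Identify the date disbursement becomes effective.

Adding 45 calendar days to 27 November 2021 gives 11 January 2022, which is the last day of the objection period.
The last day of the appeal period: 21 calendar days after 11 January 2022 is 1 February 2022.
The last day of the response period: 14 calendar days after 1 February 2022 is 15 February 2022.
The date disbursement becomes effective: 15 February 2022 + 19 days = 6 March 2022.

6 March 2022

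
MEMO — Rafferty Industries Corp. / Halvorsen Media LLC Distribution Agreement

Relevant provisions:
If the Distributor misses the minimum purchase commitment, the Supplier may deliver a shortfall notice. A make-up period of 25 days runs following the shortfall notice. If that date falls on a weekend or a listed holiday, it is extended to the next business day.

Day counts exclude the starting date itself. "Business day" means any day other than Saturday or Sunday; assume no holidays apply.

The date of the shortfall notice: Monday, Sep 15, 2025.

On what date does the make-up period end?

Oct 10, 2025

The last day of the make-up period: 25 calendar days after Sep 15, 2025 is Oct 10, 2025. Oct 10, 2025 is a Friday, so no roll-forward applies.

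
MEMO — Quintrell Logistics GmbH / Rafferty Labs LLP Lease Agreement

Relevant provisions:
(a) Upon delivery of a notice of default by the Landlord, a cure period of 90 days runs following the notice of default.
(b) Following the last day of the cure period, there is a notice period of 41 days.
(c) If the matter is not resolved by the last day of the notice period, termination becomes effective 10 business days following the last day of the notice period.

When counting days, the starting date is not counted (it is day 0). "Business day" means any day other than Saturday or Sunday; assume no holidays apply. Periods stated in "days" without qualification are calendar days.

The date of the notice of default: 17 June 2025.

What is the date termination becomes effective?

The last day of the cure period: 17 June 2025 + 90 days = 15 September 2025.
Adding 41 calendar days to 15 September 2025 gives 26 October 2025, which is the last day of the notice period.
The date termination becomes effective: 10 business days after Sunday, 26 October 2025, skipping weekends — Oct 27, Oct 28, Oct 29, Oct 30, Oct 31, Nov 3, Nov 4, Nov 5, Nov 6, Nov 7 — lands on Friday, 7 November 2025.

7 November 2025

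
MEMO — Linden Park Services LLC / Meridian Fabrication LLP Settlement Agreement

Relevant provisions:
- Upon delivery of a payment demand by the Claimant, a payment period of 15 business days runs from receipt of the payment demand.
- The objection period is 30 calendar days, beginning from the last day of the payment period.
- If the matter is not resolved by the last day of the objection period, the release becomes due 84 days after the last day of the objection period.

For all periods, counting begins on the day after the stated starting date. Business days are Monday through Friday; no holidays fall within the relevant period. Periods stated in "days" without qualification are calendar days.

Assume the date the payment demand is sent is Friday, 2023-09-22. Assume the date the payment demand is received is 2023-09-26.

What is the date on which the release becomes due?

2024-02-08

The last day of the payment period: 15 business days after Tuesday, 2023-09-26, skipping weekends — Sep 27, Sep 28, Sep 29, Oct 2, …, Oct 13, Oct 16, Oct 17 — lands on Tuesday, 2023-10-17.
The last day of the objection period: 30 calendar days after 2023-10-17 is 2023-11-16.
The date on which the release becomes due: 84 calendar days after 2023-11-16 is 2024-02-08.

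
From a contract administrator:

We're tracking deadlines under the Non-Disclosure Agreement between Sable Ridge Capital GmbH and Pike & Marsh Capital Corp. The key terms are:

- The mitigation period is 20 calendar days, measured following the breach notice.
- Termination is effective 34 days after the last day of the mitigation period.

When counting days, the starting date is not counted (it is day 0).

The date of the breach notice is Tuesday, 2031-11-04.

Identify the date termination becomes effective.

The last day of the mitigation period: 2031-11-04 + 20 days = 2031-11-24.
The date termination becomes effective: 2031-11-24 + 34 days = 2031-12-28.

2031-12-28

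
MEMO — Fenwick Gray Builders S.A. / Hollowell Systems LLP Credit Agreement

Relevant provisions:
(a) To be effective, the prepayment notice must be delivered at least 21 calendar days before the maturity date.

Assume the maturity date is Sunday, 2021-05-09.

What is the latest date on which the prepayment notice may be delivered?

Counting back 21 calendar days from 2021-05-09 gives 2021-04-18.

2021-04-18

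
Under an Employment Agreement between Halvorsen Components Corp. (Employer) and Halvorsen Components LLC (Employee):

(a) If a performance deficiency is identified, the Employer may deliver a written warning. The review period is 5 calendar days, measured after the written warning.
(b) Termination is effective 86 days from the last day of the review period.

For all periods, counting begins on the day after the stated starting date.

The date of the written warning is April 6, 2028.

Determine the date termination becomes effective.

The last day of the review period: 5 calendar days after April 6, 2028 is April 11, 2028.
Adding 86 calendar days to April 11, 2028 gives July 6, 2028, which is the date termination becomes effective.

July 6, 2028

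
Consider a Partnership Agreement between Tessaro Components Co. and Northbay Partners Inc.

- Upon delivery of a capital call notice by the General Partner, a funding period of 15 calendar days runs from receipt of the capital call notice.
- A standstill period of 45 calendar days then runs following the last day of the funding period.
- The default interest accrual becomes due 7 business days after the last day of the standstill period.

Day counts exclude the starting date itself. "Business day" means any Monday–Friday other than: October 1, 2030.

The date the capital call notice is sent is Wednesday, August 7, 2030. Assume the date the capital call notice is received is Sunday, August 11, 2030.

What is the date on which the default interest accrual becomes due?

October 21, 2030

The last day of the funding period: 15 calendar days after August 11, 2030 is August 26, 2030.
Adding 45 calendar days to August 26, 2030 gives October 10, 2030, which is the last day of the standstill period.
The date on which the default interest accrual becomes due: 7 business days after Thursday, October 10, 2030, skipping weekends — Oct 11, Oct 14, Oct 15, Oct 16, Oct 17, Oct 18, Oct 21 — lands on Monday, October 21, 2030.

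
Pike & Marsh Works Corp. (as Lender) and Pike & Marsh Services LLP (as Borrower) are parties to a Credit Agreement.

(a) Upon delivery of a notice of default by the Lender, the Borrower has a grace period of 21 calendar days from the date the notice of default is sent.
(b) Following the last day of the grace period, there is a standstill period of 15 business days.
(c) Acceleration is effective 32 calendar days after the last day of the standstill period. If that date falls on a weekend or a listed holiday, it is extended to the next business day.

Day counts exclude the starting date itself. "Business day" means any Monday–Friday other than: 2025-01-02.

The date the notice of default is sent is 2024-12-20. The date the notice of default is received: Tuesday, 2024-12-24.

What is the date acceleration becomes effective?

The last day of the grace period: 21 calendar days after 2024-12-20 is 2025-01-10.
The last day of the standstill period: 15 business days after Friday, 2025-01-10, skipping weekends — Jan 13, Jan 14, Jan 15, Jan 16, …, Jan 29, Jan 30, Jan 31 — lands on Friday, 2025-01-31.
The date acceleration becomes effective: 2025-01-31 + 32 days = 2025-03-04. 2025-03-04 is a Tuesday and is not a listed holiday, so no roll-forward applies.

2025-03-04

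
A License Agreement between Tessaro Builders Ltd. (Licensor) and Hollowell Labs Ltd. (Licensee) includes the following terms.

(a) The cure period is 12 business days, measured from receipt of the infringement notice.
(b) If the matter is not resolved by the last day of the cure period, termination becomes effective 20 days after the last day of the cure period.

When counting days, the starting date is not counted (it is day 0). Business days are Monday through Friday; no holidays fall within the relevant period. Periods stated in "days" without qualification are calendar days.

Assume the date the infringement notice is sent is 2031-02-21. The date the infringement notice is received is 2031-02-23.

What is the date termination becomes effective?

2031-03-31

From Sunday, 2031-02-23, 12 business days (Feb 24, Feb 25, Feb 26, Feb 27, …, Mar 7, Mar 10, Mar 11, skipping weekends) brings us to Tuesday, 2031-03-11, which is the last day of the cure period.
The date termination becomes effective: 20 calendar days after 2031-03-11 is 2031-03-31.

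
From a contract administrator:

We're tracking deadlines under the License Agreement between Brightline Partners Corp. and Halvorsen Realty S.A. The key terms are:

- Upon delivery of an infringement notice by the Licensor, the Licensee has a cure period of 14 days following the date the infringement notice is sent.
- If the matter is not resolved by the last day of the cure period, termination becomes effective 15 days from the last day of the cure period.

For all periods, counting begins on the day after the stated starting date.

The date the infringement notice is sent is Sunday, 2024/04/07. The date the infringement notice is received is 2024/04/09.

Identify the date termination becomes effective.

The last day of the cure period: 2024/04/07 + 14 days = 2024/04/21.
The date termination becomes effective: 15 calendar days after 2024/04/21 is 2024/05/06.

2024/05/06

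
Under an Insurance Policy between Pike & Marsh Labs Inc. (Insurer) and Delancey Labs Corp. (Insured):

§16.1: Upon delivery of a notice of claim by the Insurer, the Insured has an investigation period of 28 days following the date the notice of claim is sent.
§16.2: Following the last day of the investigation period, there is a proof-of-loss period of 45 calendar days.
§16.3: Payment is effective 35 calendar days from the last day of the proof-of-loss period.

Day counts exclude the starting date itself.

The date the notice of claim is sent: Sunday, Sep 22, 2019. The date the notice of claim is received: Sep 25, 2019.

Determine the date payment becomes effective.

Jan 8, 2020

The last day of the investigation period: Sep 22, 2019 + 28 days = Oct 20, 2019.
The last day of the proof-of-loss period: 45 calendar days after Oct 20, 2019 is Dec 4, 2019.
The date payment becomes effective: 35 calendar days after Dec 4, 2019 is Jan 8, 2020.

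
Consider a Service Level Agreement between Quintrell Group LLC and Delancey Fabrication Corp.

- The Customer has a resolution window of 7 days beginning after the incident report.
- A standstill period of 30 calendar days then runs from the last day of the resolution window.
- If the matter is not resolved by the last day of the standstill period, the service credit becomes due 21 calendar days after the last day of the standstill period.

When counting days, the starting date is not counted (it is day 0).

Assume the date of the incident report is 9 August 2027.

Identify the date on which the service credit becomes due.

6 October 2027

The last day of the resolution window: 9 August 2027 + 7 days = 16 August 2027.
The last day of the standstill period: 16 August 2027 + 30 days = 15 September 2027.
The date on which the service credit becomes due: 15 September 2027 + 21 days = 6 October 2027.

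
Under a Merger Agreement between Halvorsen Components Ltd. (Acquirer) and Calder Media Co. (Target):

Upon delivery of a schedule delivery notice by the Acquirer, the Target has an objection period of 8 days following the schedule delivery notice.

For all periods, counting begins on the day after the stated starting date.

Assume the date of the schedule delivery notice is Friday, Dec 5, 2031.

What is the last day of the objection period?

Dec 13, 2031

The last day of the objection period: Dec 5, 2031 + 8 days = Dec 13, 2031.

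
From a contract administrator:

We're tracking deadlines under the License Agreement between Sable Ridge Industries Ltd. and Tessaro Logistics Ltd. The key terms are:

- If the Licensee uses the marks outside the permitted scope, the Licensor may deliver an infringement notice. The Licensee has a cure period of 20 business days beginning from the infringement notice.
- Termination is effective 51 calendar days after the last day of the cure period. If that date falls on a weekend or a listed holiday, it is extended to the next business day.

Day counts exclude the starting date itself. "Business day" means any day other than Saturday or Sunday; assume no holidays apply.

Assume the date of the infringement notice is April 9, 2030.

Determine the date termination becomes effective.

The last day of the cure period: 20 business days after Tuesday, April 9, 2030, skipping weekends — Apr 10, Apr 11, Apr 12, Apr 15, …, May 3, May 6, May 7 — lands on Tuesday, May 7, 2030.
The date termination becomes effective: May 7, 2030 + 51 days = June 27, 2030. June 27, 2030 is a Thursday, so no roll-forward applies.

June 27, 2030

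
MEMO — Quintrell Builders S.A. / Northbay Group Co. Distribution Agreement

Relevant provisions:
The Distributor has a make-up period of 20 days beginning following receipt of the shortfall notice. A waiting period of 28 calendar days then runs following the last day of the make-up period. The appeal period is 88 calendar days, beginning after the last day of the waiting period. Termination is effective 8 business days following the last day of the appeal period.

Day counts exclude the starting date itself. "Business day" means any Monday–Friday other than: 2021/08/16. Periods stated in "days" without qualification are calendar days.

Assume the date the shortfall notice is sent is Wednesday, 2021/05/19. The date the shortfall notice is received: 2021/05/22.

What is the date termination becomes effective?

Adding 20 calendar days to 2021/05/22 gives 2021/06/11, which is the last day of the make-up period.
The last day of the waiting period: 28 calendar days after 2021/06/11 is 2021/07/09.
Adding 88 calendar days to 2021/07/09 gives 2021/10/05, which is the last day of the appeal period.
The date termination becomes effective: 8 business days after Tuesday, 2021/10/05, skipping weekends — Oct 6, Oct 7, Oct 8, Oct 11, Oct 12, Oct 13, Oct 14, Oct 15 — lands on Friday, 2021/10/15.

2021/10/15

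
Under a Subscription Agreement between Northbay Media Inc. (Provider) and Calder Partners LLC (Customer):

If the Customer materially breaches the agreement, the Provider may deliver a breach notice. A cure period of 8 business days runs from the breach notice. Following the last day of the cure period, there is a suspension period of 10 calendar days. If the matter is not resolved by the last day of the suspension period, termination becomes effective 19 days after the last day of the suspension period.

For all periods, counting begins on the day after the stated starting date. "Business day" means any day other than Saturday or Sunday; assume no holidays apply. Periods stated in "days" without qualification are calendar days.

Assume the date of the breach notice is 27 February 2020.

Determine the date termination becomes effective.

The last day of the cure period: 8 business days after Thursday, 27 February 2020, skipping weekends — Feb 28, Mar 2, Mar 3, Mar 4, Mar 5, Mar 6, Mar 9, Mar 10 — lands on Tuesday, 10 March 2020.
The last day of the suspension period: 10 March 2020 + 10 days = 20 March 2020.
Adding 19 calendar days to 20 March 2020 gives 8 April 2020, which is the date termination becomes effective.

8 April 2020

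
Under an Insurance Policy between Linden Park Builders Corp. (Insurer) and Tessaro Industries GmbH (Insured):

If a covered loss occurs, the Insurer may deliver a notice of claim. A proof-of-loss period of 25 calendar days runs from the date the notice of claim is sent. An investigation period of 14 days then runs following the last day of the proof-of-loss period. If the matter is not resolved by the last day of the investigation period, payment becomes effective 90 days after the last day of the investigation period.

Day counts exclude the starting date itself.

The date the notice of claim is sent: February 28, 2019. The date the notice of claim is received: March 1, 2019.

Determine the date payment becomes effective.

July 7, 2019

The last day of the proof-of-loss period: 25 calendar days after February 28, 2019 is March 25, 2019.
The last day of the investigation period: March 25, 2019 + 14 days = April 8, 2019.
Adding 90 calendar days to April 8, 2019 gives July 7, 2019, which is the date payment becomes effective.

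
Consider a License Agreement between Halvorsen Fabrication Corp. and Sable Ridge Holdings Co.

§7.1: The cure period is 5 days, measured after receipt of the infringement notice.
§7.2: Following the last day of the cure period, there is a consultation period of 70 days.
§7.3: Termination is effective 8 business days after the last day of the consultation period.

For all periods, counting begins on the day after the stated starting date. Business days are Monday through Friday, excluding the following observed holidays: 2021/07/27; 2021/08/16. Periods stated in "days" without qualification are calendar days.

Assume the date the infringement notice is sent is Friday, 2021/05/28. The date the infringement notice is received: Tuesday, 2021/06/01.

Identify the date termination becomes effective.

The last day of the cure period: 2021/06/01 + 5 days = 2021/06/06.
Adding 70 calendar days to 2021/06/06 gives 2021/08/15, which is the last day of the consultation period.
The date termination becomes effective: counting 8 business days from Sunday, 2021/08/15 (Aug 17, Aug 18, Aug 19, Aug 20, Aug 23, Aug 24, Aug 25, Aug 26, skipping weekends and the listed holiday on Aug 16) reaches Thursday, 2021/08/26.

2021/08/26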